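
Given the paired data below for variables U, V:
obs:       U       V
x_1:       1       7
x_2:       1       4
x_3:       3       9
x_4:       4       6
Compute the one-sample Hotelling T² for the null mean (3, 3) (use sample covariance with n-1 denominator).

Step 1 — sample mean vector:
  mean(U) = (1 + 1 + 3 + 4) / 4 = 9/4 = 2.25
  mean(V) = (7 + 4 + 9 + 6) / 4 = 26/4 = 6.5
  x̄ = (2.25, 6.5),  deviation x̄ - mu_0 = (2.25, 6.5) - (3, 3) = (-0.75, 3.5).

Step 2 — sample covariance matrix, S[i,j] = (1/(n-1)) · Σ_k (x_{k,i} - mean_i) · (x_{k,j} - mean_j), divisor n-1 = 3:
  S[U,U] = ((-1.25)·(-1.25) + (-1.25)·(-1.25) + (0.75)·(0.75) + (1.75)·(1.75)) / 3 = 6.75/3 = 2.25
  S[U,V] = ((-1.25)·(0.5) + (-1.25)·(-2.5) + (0.75)·(2.5) + (1.75)·(-0.5)) / 3 = 3.5/3 = 1.1667
  S[V,V] = ((0.5)·(0.5) + (-2.5)·(-2.5) + (2.5)·(2.5) + (-0.5)·(-0.5)) / 3 = 13/3 = 4.3333
  S = [[2.25, 1.1667],
 [1.1667, 4.3333]].

Step 3 — invert S. det(S) = 2.25·4.3333 - (1.1667)² = 8.3889.
  S^{-1} = (1/det) · [[d, -b], [-b, a]] = [[0.5166, -0.1391],
 [-0.1391, 0.2682]].

Step 4 — quadratic form (x̄ - mu_0)^T · S^{-1} · (x̄ - mu_0):
  S^{-1} · (x̄ - mu_0) = (-0.8742, 1.043),
  (x̄ - mu_0)^T · [...] = (-0.75)·(-0.8742) + (3.5)·(1.043) = 4.3063.

Step 5 — scale by n: T² = 4 · 4.3063 = 17.2252.

T² ≈ 17.2252


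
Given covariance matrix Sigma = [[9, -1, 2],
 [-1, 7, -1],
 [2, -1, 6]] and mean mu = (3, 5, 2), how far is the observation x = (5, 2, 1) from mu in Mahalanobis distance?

Step 1 — centre the observation: (x - mu) = (2, -3, -1).

Step 2 — invert Sigma (cofactor / det for 3×3, or solve directly):
  Sigma^{-1} = [[0.1209, 0.0118, -0.0383],
 [0.0118, 0.1475, 0.0206],
 [-0.0383, 0.0206, 0.1829]].

Step 3 — form the quadratic (x - mu)^T · Sigma^{-1} · (x - mu):
  Sigma^{-1} · (x - mu) = (0.2448, -0.4395, -0.3215).
  (x - mu)^T · [Sigma^{-1} · (x - mu)] = (2)·(0.2448) + (-3)·(-0.4395) + (-1)·(-0.3215) = 2.1298.

Step 4 — take square root: d = √(2.1298) ≈ 1.4594.

d(x, mu) = √(2.1298) ≈ 1.4594


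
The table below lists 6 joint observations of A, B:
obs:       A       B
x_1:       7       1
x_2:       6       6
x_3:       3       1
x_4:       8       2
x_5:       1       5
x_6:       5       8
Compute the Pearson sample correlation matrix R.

Step 1 — column means:
  mean(A) = (7 + 6 + 3 + 8 + 1 + 5) / 6 = 30/6 = 5
  mean(B) = (1 + 6 + 1 + 2 + 5 + 8) / 6 = 23/6 = 3.8333

Step 2 — sample variances and covariances s[i,j] = (1/(n-1)) · Σ_k (x_{k,i} - mean_i) · (x_{k,j} - mean_j), with n-1 = 5:
  s[A,A] = ((2)·(2) + (1)·(1) + (-2)·(-2) + (3)·(3) + (-4)·(-4) + (0)·(0)) / 5 = 34/5 = 6.8
  s[A,B] = ((2)·(-2.8333) + (1)·(2.1667) + (-2)·(-2.8333) + (3)·(-1.8333) + (-4)·(1.1667) + (0)·(4.1667)) / 5 = -8/5 = -1.6
  s[B,B] = ((-2.8333)·(-2.8333) + (2.1667)·(2.1667) + (-2.8333)·(-2.8333) + (-1.8333)·(-1.8333) + (1.1667)·(1.1667) + (4.1667)·(4.1667)) / 5 = 42.8333/5 = 8.5667
  Sample standard deviations s_i = √(s[i,i]):
  s(A) = √(6.8) = 2.6077
  s(B) = √(8.5667) = 2.9269

Step 3 — r_{ij} = s_{ij} / (s_i · s_j):
  r[A,A] = 1 (diagonal).
  r[A,B] = -1.6 / (2.6077 · 2.9269) = -1.6 / 7.6324 = -0.2096
  r[B,B] = 1 (diagonal).

R is symmetric with unit diagonal. Assembling:

R = [[1, -0.2096],
 [-0.2096, 1]]


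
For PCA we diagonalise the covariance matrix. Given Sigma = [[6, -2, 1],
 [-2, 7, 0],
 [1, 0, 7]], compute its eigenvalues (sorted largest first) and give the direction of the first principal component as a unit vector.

Step 1 — characteristic polynomial p(λ) = det(λI - Sigma) = λ³ - tr·λ² + c_1·λ - det, where tr = trace, c_1 = sum of the principal 2×2 minors, det = det(Sigma):
  tr = 6 + 7 + 7 = 20,
  c_1 = (6·7 - (-2)²) + (6·7 - (1)²) + (7·7 - (0)²) = 38 + 41 + 49 = 128,
  det = 6·(7·7 - (0)²) - (-2)·((-2)·7 - (0)·(1)) + (1)·((-2)·(0) - 7·(1)) = 6·(49) - (-2)·(-14) + (1)·(-7) = 259.
  So p(λ) = λ³ - 20λ² + 128λ - 259.
Step 2 — look for an integer root (rational root theorem: any rational root is an integer divisor of 259). Testing λ = 7:
  p(7) = 343 - 980 + 896 - 259 = 0  ✓
  Dividing out (λ - 7): p(λ) = (λ - 7)(λ² - 13λ + 37).
Step 3 — remaining eigenvalues from the quadratic λ² - 13λ + 37 = 0:
  Δ = 13² - 4·37 = 169 - 148 = 21,  λ = (13 ± √21)/2 = (13 ± 4.5826)/2 ≈ 8.7913 or 4.2087.
  Sorted: λ_1 = 8.7913,  λ_2 = 7,  λ_3 = 4.2087  (check: sum = 20 = tr ✓).

Step 4 — unit eigenvector for λ_1 ≈ 8.7913: v spans the null space of (Sigma - λ_1 I), whose rows are
  r_1 = (-2.7913, -2, 1),  r_2 = (-2, -1.7913, 0),  r_3 = (1, 0, -1.7913).
  v is orthogonal to every row, so take v ∝ r_1 × r_2 = ((-2)·(0) - (1)·(-1.7913), (1)·(-2) - (-2.7913)·(0), (-2.7913)·(-1.7913) - (-2)·(-2)) ≈ (1.7913, -2, 1).
  Let u = (1.7913, -2, 1).
  ||u|| = √((1.7913)² + (-2)² + (1)²) = √(8.2087) ≈ 2.8651,  v_1 = u/||u|| ≈ (0.6252, -0.6981, 0.349) (||v_1|| = 1).

λ_1 = 8.7913,  λ_2 = 7,  λ_3 = 4.2087;  v_1 ≈ (0.6252, -0.6981, 0.349)


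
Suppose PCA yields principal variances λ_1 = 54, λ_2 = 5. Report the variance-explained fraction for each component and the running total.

Step 1 — total variance = trace(Sigma) = Σ λ_i = 54 + 5 = 59.

Step 2 — fraction explained by component i = λ_i / Σ λ:
  PC1: 54/59 = 0.9153
  PC2: 5/59 = 0.0847

Step 3 — cumulative fraction after k components = (λ_1 + ... + λ_k) / Σ λ:
  k = 1: 54/59 = 0.9153
  k = 2: (54 + 5)/59 = 59/59 = 1

Summary (fraction, with percent):

explained: PC1 0.9153 (91.53%), PC2 0.0847 (8.47%);  cumulative: 0.9153, 1


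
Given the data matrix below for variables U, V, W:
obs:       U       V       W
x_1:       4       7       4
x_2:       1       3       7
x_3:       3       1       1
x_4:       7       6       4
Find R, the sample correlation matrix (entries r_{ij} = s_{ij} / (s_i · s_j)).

Step 1 — column means:
  mean(U) = (4 + 1 + 3 + 7) / 4 = 15/4 = 3.75
  mean(V) = (7 + 3 + 1 + 6) / 4 = 17/4 = 4.25
  mean(W) = (4 + 7 + 1 + 4) / 4 = 16/4 = 4

Step 2 — sample variances and covariances s[i,j] = (1/(n-1)) · Σ_k (x_{k,i} - mean_i) · (x_{k,j} - mean_j), with n-1 = 3:
  s[U,U] = ((0.25)·(0.25) + (-2.75)·(-2.75) + (-0.75)·(-0.75) + (3.25)·(3.25)) / 3 = 18.75/3 = 6.25
  s[U,V] = ((0.25)·(2.75) + (-2.75)·(-1.25) + (-0.75)·(-3.25) + (3.25)·(1.75)) / 3 = 12.25/3 = 4.0833
  s[U,W] = ((0.25)·(0) + (-2.75)·(3) + (-0.75)·(-3) + (3.25)·(0)) / 3 = -6/3 = -2
  s[V,V] = ((2.75)·(2.75) + (-1.25)·(-1.25) + (-3.25)·(-3.25) + (1.75)·(1.75)) / 3 = 22.75/3 = 7.5833
  s[V,W] = ((2.75)·(0) + (-1.25)·(3) + (-3.25)·(-3) + (1.75)·(0)) / 3 = 6/3 = 2
  s[W,W] = ((0)·(0) + (3)·(3) + (-3)·(-3) + (0)·(0)) / 3 = 18/3 = 6
  Sample standard deviations s_i = √(s[i,i]):
  s(U) = √(6.25) = 2.5
  s(V) = √(7.5833) = 2.7538
  s(W) = √(6) = 2.4495

Step 3 — r_{ij} = s_{ij} / (s_i · s_j):
  r[U,U] = 1 (diagonal).
  r[U,V] = 4.0833 / (2.5 · 2.7538) = 4.0833 / 6.8845 = 0.5931
  r[U,W] = -2 / (2.5 · 2.4495) = -2 / 6.1237 = -0.3266
  r[V,V] = 1 (diagonal).
  r[V,W] = 2 / (2.7538 · 2.4495) = 2 / 6.7454 = 0.2965
  r[W,W] = 1 (diagonal).

R is symmetric with unit diagonal. Assembling:

R = [[1, 0.5931, -0.3266],
 [0.5931, 1, 0.2965],
 [-0.3266, 0.2965, 1]]


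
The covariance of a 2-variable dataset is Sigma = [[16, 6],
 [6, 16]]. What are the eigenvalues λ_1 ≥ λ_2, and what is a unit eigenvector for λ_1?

Step 1 — characteristic polynomial of 2×2 Sigma:
  det(Sigma - λI) = λ² - trace · λ + det = 0.
  trace = 16 + 16 = 32, det = 16·16 - (6)² = 220.
Step 2 — discriminant:
  Δ = trace² - 4·det = 1024 - 880 = 144.
Step 3 — eigenvalues:
  λ = (trace ± √Δ)/2 = (32 ± 12)/2,
  λ_1 = 22,  λ_2 = 10.

Step 4 — unit eigenvector for λ_1: solve (Sigma - λ_1 I)v = 0. First row:
  (16 - 22)·v_x + (6)·v_y = 0, i.e. (-6)·v_x + (6)·v_y = 0,
  so v ∝ (b, λ_1 - a) = (6, 6) = u.
  ||u|| = √((6)² + (6)²) = √(72) ≈ 8.4853,
  v_1 = u/||u|| ≈ (0.7071, 0.7071) (||v_1|| = 1).

λ_1 = 22,  λ_2 = 10;  v_1 ≈ (0.7071, 0.7071)


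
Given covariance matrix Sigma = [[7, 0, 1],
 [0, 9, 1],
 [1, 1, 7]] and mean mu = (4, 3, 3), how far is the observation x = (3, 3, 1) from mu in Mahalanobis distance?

Step 1 — centre the observation: (x - mu) = (-1, 0, -2).

Step 2 — invert Sigma (cofactor / det for 3×3, or solve directly):
  Sigma^{-1} = [[0.1459, 0.0024, -0.0212],
 [0.0024, 0.1129, -0.0165],
 [-0.0212, -0.0165, 0.1482]].

Step 3 — form the quadratic (x - mu)^T · Sigma^{-1} · (x - mu):
  Sigma^{-1} · (x - mu) = (-0.1035, 0.0306, -0.2753).
  (x - mu)^T · [Sigma^{-1} · (x - mu)] = (-1)·(-0.1035) + (0)·(0.0306) + (-2)·(-0.2753) = 0.6541.

Step 4 — take square root: d = √(0.6541) ≈ 0.8088.

d(x, mu) = √(0.6541) ≈ 0.8088


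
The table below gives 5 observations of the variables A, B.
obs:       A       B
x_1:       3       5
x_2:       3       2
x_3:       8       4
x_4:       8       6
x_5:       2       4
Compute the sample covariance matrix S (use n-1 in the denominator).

Step 1 — column means:
  mean(A) = (3 + 3 + 8 + 8 + 2) / 5 = 24/5 = 4.8
  mean(B) = (5 + 2 + 4 + 6 + 4) / 5 = 21/5 = 4.2

Step 2 — sample covariance S[i,j] = (1/(n-1)) · Σ_k (x_{k,i} - mean_i) · (x_{k,j} - mean_j), with n-1 = 4.
  S[A,A] = ((-1.8)·(-1.8) + (-1.8)·(-1.8) + (3.2)·(3.2) + (3.2)·(3.2) + (-2.8)·(-2.8)) / 4 = 34.8/4 = 8.7
  S[A,B] = ((-1.8)·(0.8) + (-1.8)·(-2.2) + (3.2)·(-0.2) + (3.2)·(1.8) + (-2.8)·(-0.2)) / 4 = 8.2/4 = 2.05
  S[B,B] = ((0.8)·(0.8) + (-2.2)·(-2.2) + (-0.2)·(-0.2) + (1.8)·(1.8) + (-0.2)·(-0.2)) / 4 = 8.8/4 = 2.2

S is symmetric (S[j,i] = S[i,j]). Assembling:

S = [[8.7, 2.05],
 [2.05, 2.2]]


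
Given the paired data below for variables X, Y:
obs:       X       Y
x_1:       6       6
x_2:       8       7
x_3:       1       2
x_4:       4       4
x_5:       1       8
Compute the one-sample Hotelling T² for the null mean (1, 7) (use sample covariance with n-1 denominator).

Step 1 — sample mean vector:
  mean(X) = (6 + 8 + 1 + 4 + 1) / 5 = 20/5 = 4
  mean(Y) = (6 + 7 + 2 + 4 + 8) / 5 = 27/5 = 5.4
  x̄ = (4, 5.4),  deviation x̄ - mu_0 = (4, 5.4) - (1, 7) = (3, -1.6).

Step 2 — sample covariance matrix, S[i,j] = (1/(n-1)) · Σ_k (x_{k,i} - mean_i) · (x_{k,j} - mean_j), divisor n-1 = 4:
  S[X,X] = ((2)·(2) + (4)·(4) + (-3)·(-3) + (0)·(0) + (-3)·(-3)) / 4 = 38/4 = 9.5
  S[X,Y] = ((2)·(0.6) + (4)·(1.6) + (-3)·(-3.4) + (0)·(-1.4) + (-3)·(2.6)) / 4 = 10/4 = 2.5
  S[Y,Y] = ((0.6)·(0.6) + (1.6)·(1.6) + (-3.4)·(-3.4) + (-1.4)·(-1.4) + (2.6)·(2.6)) / 4 = 23.2/4 = 5.8
  S = [[9.5, 2.5],
 [2.5, 5.8]].

Step 3 — invert S. det(S) = 9.5·5.8 - (2.5)² = 48.85.
  S^{-1} = (1/det) · [[d, -b], [-b, a]] = [[0.1187, -0.0512],
 [-0.0512, 0.1945]].

Step 4 — quadratic form (x̄ - mu_0)^T · S^{-1} · (x̄ - mu_0):
  S^{-1} · (x̄ - mu_0) = (0.4381, -0.4647),
  (x̄ - mu_0)^T · [...] = (3)·(0.4381) + (-1.6)·(-0.4647) = 2.0577.

Step 5 — scale by n: T² = 5 · 2.0577 = 10.2886.

T² ≈ 10.2886


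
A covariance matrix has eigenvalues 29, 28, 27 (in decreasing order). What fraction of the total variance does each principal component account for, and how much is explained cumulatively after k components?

Step 1 — total variance = trace(Sigma) = Σ λ_i = 29 + 28 + 27 = 84.

Step 2 — fraction explained by component i = λ_i / Σ λ:
  PC1: 29/84 = 0.3452
  PC2: 28/84 = 0.3333
  PC3: 27/84 = 0.3214

Step 3 — cumulative fraction after k components = (λ_1 + ... + λ_k) / Σ λ:
  k = 1: 29/84 = 0.3452
  k = 2: (29 + 28)/84 = 57/84 = 0.6786
  k = 3: (29 + 28 + 27)/84 = 84/84 = 1

Summary (fraction, with percent):

explained: PC1 0.3452 (34.52%), PC2 0.3333 (33.33%), PC3 0.3214 (32.14%);  cumulative: 0.3452, 0.6786, 1


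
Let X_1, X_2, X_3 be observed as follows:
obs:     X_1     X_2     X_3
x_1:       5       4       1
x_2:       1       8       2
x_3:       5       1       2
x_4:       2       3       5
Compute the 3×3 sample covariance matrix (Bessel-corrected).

Step 1 — column means:
  mean(X_1) = (5 + 1 + 5 + 2) / 4 = 13/4 = 3.25
  mean(X_2) = (4 + 8 + 1 + 3) / 4 = 16/4 = 4
  mean(X_3) = (1 + 2 + 2 + 5) / 4 = 10/4 = 2.5

Step 2 — sample covariance S[i,j] = (1/(n-1)) · Σ_k (x_{k,i} - mean_i) · (x_{k,j} - mean_j), with n-1 = 3.
  S[X_1,X_1] = ((1.75)·(1.75) + (-2.25)·(-2.25) + (1.75)·(1.75) + (-1.25)·(-1.25)) / 3 = 12.75/3 = 4.25
  S[X_1,X_2] = ((1.75)·(0) + (-2.25)·(4) + (1.75)·(-3) + (-1.25)·(-1)) / 3 = -13/3 = -4.3333
  S[X_1,X_3] = ((1.75)·(-1.5) + (-2.25)·(-0.5) + (1.75)·(-0.5) + (-1.25)·(2.5)) / 3 = -5.5/3 = -1.8333
  S[X_2,X_2] = ((0)·(0) + (4)·(4) + (-3)·(-3) + (-1)·(-1)) / 3 = 26/3 = 8.6667
  S[X_2,X_3] = ((0)·(-1.5) + (4)·(-0.5) + (-3)·(-0.5) + (-1)·(2.5)) / 3 = -3/3 = -1
  S[X_3,X_3] = ((-1.5)·(-1.5) + (-0.5)·(-0.5) + (-0.5)·(-0.5) + (2.5)·(2.5)) / 3 = 9/3 = 3

S is symmetric (S[j,i] = S[i,j]). Assembling:

S = [[4.25, -4.3333, -1.8333],
 [-4.3333, 8.6667, -1],
 [-1.8333, -1, 3]]


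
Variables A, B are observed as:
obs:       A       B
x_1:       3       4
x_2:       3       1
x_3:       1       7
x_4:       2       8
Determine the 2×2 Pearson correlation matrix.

Step 1 — column means:
  mean(A) = (3 + 3 + 1 + 2) / 4 = 9/4 = 2.25
  mean(B) = (4 + 1 + 7 + 8) / 4 = 20/4 = 5

Step 2 — sample variances and covariances s[i,j] = (1/(n-1)) · Σ_k (x_{k,i} - mean_i) · (x_{k,j} - mean_j), with n-1 = 3:
  s[A,A] = ((0.75)·(0.75) + (0.75)·(0.75) + (-1.25)·(-1.25) + (-0.25)·(-0.25)) / 3 = 2.75/3 = 0.9167
  s[A,B] = ((0.75)·(-1) + (0.75)·(-4) + (-1.25)·(2) + (-0.25)·(3)) / 3 = -7/3 = -2.3333
  s[B,B] = ((-1)·(-1) + (-4)·(-4) + (2)·(2) + (3)·(3)) / 3 = 30/3 = 10
  Sample standard deviations s_i = √(s[i,i]):
  s(A) = √(0.9167) = 0.9574
  s(B) = √(10) = 3.1623

Step 3 — r_{ij} = s_{ij} / (s_i · s_j):
  r[A,A] = 1 (diagonal).
  r[A,B] = -2.3333 / (0.9574 · 3.1623) = -2.3333 / 3.0277 = -0.7707
  r[B,B] = 1 (diagonal).

R is symmetric with unit diagonal. Assembling:

R = [[1, -0.7707],
 [-0.7707, 1]]


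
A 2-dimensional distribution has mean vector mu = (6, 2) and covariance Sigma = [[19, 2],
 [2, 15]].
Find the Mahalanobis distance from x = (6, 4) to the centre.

Step 1 — centre the observation: (x - mu) = (0, 2).

Step 2 — invert Sigma. det(Sigma) = 19·15 - (2)² = 281.
  Sigma^{-1} = (1/det) · [[d, -b], [-b, a]] = [[0.0534, -0.0071],
 [-0.0071, 0.0676]].

Step 3 — form the quadratic (x - mu)^T · Sigma^{-1} · (x - mu):
  Sigma^{-1} · (x - mu) = (-0.0142, 0.1352).
  (x - mu)^T · [Sigma^{-1} · (x - mu)] = (0)·(-0.0142) + (2)·(0.1352) = 0.2705.

Step 4 — take square root: d = √(0.2705) ≈ 0.5201.

d(x, mu) = √(0.2705) ≈ 0.5201


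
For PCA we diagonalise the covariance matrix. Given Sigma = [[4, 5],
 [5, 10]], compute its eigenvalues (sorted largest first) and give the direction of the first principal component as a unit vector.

Step 1 — characteristic polynomial of 2×2 Sigma:
  det(Sigma - λI) = λ² - trace · λ + det = 0.
  trace = 4 + 10 = 14, det = 4·10 - (5)² = 15.
Step 2 — discriminant:
  Δ = trace² - 4·det = 196 - 60 = 136.
Step 3 — eigenvalues:
  λ = (trace ± √Δ)/2 = (14 ± 11.6619)/2,
  λ_1 = 12.831,  λ_2 = 1.169.

Step 4 — unit eigenvector for λ_1: solve (Sigma - λ_1 I)v = 0. First row:
  (4 - 12.831)·v_x + (5)·v_y = 0, i.e. (-8.831)·v_x + (5)·v_y = 0,
  so v ∝ (b, λ_1 - a) = (5, 8.831) = u.
  ||u|| = √((5)² + (8.831)²) = √(102.9857) ≈ 10.1482,
  v_1 = u/||u|| ≈ (0.4927, 0.8702) (||v_1|| = 1).

λ_1 = 12.831,  λ_2 = 1.169;  v_1 ≈ (0.4927, 0.8702)


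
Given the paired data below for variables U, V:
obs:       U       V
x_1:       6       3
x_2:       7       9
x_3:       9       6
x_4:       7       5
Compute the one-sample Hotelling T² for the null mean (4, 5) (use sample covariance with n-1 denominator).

Step 1 — sample mean vector:
  mean(U) = (6 + 7 + 9 + 7) / 4 = 29/4 = 7.25
  mean(V) = (3 + 9 + 6 + 5) / 4 = 23/4 = 5.75
  x̄ = (7.25, 5.75),  deviation x̄ - mu_0 = (7.25, 5.75) - (4, 5) = (3.25, 0.75).

Step 2 — sample covariance matrix, S[i,j] = (1/(n-1)) · Σ_k (x_{k,i} - mean_i) · (x_{k,j} - mean_j), divisor n-1 = 3:
  S[U,U] = ((-1.25)·(-1.25) + (-0.25)·(-0.25) + (1.75)·(1.75) + (-0.25)·(-0.25)) / 3 = 4.75/3 = 1.5833
  S[U,V] = ((-1.25)·(-2.75) + (-0.25)·(3.25) + (1.75)·(0.25) + (-0.25)·(-0.75)) / 3 = 3.25/3 = 1.0833
  S[V,V] = ((-2.75)·(-2.75) + (3.25)·(3.25) + (0.25)·(0.25) + (-0.75)·(-0.75)) / 3 = 18.75/3 = 6.25
  S = [[1.5833, 1.0833],
 [1.0833, 6.25]].

Step 3 — invert S. det(S) = 1.5833·6.25 - (1.0833)² = 8.7222.
  S^{-1} = (1/det) · [[d, -b], [-b, a]] = [[0.7166, -0.1242],
 [-0.1242, 0.1815]].

Step 4 — quadratic form (x̄ - mu_0)^T · S^{-1} · (x̄ - mu_0):
  S^{-1} · (x̄ - mu_0) = (2.2357, -0.2675),
  (x̄ - mu_0)^T · [...] = (3.25)·(2.2357) + (0.75)·(-0.2675) = 7.0653.

Step 5 — scale by n: T² = 4 · 7.0653 = 28.2611.

T² ≈ 28.2611


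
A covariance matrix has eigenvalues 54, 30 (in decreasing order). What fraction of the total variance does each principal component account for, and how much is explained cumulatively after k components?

Step 1 — total variance = trace(Sigma) = Σ λ_i = 54 + 30 = 84.

Step 2 — fraction explained by component i = λ_i / Σ λ:
  PC1: 54/84 = 0.6429
  PC2: 30/84 = 0.3571

Step 3 — cumulative fraction after k components = (λ_1 + ... + λ_k) / Σ λ:
  k = 1: 54/84 = 0.6429
  k = 2: (54 + 30)/84 = 84/84 = 1

Summary (fraction, with percent):

explained: PC1 0.6429 (64.29%), PC2 0.3571 (35.71%);  cumulative: 0.6429, 1


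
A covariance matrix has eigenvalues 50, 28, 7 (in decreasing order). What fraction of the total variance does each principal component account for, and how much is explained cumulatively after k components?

Step 1 — total variance = trace(Sigma) = Σ λ_i = 50 + 28 + 7 = 85.

Step 2 — fraction explained by component i = λ_i / Σ λ:
  PC1: 50/85 = 0.5882
  PC2: 28/85 = 0.3294
  PC3: 7/85 = 0.0824

Step 3 — cumulative fraction after k components = (λ_1 + ... + λ_k) / Σ λ:
  k = 1: 50/85 = 0.5882
  k = 2: (50 + 28)/85 = 78/85 = 0.9176
  k = 3: (50 + 28 + 7)/85 = 85/85 = 1

Summary (fraction, with percent):

explained: PC1 0.5882 (58.82%), PC2 0.3294 (32.94%), PC3 0.0824 (8.24%);  cumulative: 0.5882, 0.9176, 1


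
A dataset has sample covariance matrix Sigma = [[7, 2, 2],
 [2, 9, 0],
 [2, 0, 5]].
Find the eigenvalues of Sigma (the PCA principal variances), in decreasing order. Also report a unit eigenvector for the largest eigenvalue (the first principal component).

Step 1 — characteristic polynomial p(λ) = det(λI - Sigma) = λ³ - tr·λ² + c_1·λ - det, where tr = trace, c_1 = sum of the principal 2×2 minors, det = det(Sigma):
  tr = 7 + 9 + 5 = 21,
  c_1 = (7·9 - (2)²) + (7·5 - (2)²) + (9·5 - (0)²) = 59 + 31 + 45 = 135,
  det = 7·(9·5 - (0)²) - (2)·((2)·5 - (0)·(2)) + (2)·((2)·(0) - 9·(2)) = 7·(45) - (2)·(10) + (2)·(-18) = 259.
  So p(λ) = λ³ - 21λ² + 135λ - 259.
Step 2 — look for an integer root (rational root theorem: any rational root is an integer divisor of 259). Testing λ = 7:
  p(7) = 343 - 1029 + 945 - 259 = 0  ✓
  Dividing out (λ - 7): p(λ) = (λ - 7)(λ² - 14λ + 37).
Step 3 — remaining eigenvalues from the quadratic λ² - 14λ + 37 = 0:
  Δ = 14² - 4·37 = 196 - 148 = 48,  λ = (14 ± √48)/2 = (14 ± 6.9282)/2 ≈ 10.4641 or 3.5359.
  Sorted: λ_1 = 10.4641,  λ_2 = 7,  λ_3 = 3.5359  (check: sum = 21 = tr ✓).

Step 4 — unit eigenvector for λ_1 ≈ 10.4641: v spans the null space of (Sigma - λ_1 I), whose rows are
  r_1 = (-3.4641, 2, 2),  r_2 = (2, -1.4641, 0),  r_3 = (2, 0, -5.4641).
  v is orthogonal to every row, so take v ∝ r_1 × r_2 = ((2)·(0) - (2)·(-1.4641), (2)·(2) - (-3.4641)·(0), (-3.4641)·(-1.4641) - (2)·(2)) ≈ (2.9282, 4, 1.0718).
  Let u = (2.9282, 4, 1.0718).
  ||u|| = √((2.9282)² + (4)² + (1.0718)²) = √(25.7231) ≈ 5.0718,  v_1 = u/||u|| ≈ (0.5774, 0.7887, 0.2113) (||v_1|| = 1).

λ_1 = 10.4641,  λ_2 = 7,  λ_3 = 3.5359;  v_1 ≈ (0.5774, 0.7887, 0.2113)


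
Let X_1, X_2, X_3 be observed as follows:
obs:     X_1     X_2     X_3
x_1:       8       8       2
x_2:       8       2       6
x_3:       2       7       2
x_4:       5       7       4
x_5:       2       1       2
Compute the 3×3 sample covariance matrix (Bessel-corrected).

Step 1 — column means:
  mean(X_1) = (8 + 8 + 2 + 5 + 2) / 5 = 25/5 = 5
  mean(X_2) = (8 + 2 + 7 + 7 + 1) / 5 = 25/5 = 5
  mean(X_3) = (2 + 6 + 2 + 4 + 2) / 5 = 16/5 = 3.2

Step 2 — sample covariance S[i,j] = (1/(n-1)) · Σ_k (x_{k,i} - mean_i) · (x_{k,j} - mean_j), with n-1 = 4.
  S[X_1,X_1] = ((3)·(3) + (3)·(3) + (-3)·(-3) + (0)·(0) + (-3)·(-3)) / 4 = 36/4 = 9
  S[X_1,X_2] = ((3)·(3) + (3)·(-3) + (-3)·(2) + (0)·(2) + (-3)·(-4)) / 4 = 6/4 = 1.5
  S[X_1,X_3] = ((3)·(-1.2) + (3)·(2.8) + (-3)·(-1.2) + (0)·(0.8) + (-3)·(-1.2)) / 4 = 12/4 = 3
  S[X_2,X_2] = ((3)·(3) + (-3)·(-3) + (2)·(2) + (2)·(2) + (-4)·(-4)) / 4 = 42/4 = 10.5
  S[X_2,X_3] = ((3)·(-1.2) + (-3)·(2.8) + (2)·(-1.2) + (2)·(0.8) + (-4)·(-1.2)) / 4 = -8/4 = -2
  S[X_3,X_3] = ((-1.2)·(-1.2) + (2.8)·(2.8) + (-1.2)·(-1.2) + (0.8)·(0.8) + (-1.2)·(-1.2)) / 4 = 12.8/4 = 3.2

S is symmetric (S[j,i] = S[i,j]). Assembling:

S = [[9, 1.5, 3],
 [1.5, 10.5, -2],
 [3, -2, 3.2]]


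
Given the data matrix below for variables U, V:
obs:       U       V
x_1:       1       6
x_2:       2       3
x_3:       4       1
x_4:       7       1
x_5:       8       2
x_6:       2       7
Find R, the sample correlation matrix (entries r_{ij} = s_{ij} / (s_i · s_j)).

Step 1 — column means:
  mean(U) = (1 + 2 + 4 + 7 + 8 + 2) / 6 = 24/6 = 4
  mean(V) = (6 + 3 + 1 + 1 + 2 + 7) / 6 = 20/6 = 3.3333

Step 2 — sample variances and covariances s[i,j] = (1/(n-1)) · Σ_k (x_{k,i} - mean_i) · (x_{k,j} - mean_j), with n-1 = 5:
  s[U,U] = ((-3)·(-3) + (-2)·(-2) + (0)·(0) + (3)·(3) + (4)·(4) + (-2)·(-2)) / 5 = 42/5 = 8.4
  s[U,V] = ((-3)·(2.6667) + (-2)·(-0.3333) + (0)·(-2.3333) + (3)·(-2.3333) + (4)·(-1.3333) + (-2)·(3.6667)) / 5 = -27/5 = -5.4
  s[V,V] = ((2.6667)·(2.6667) + (-0.3333)·(-0.3333) + (-2.3333)·(-2.3333) + (-2.3333)·(-2.3333) + (-1.3333)·(-1.3333) + (3.6667)·(3.6667)) / 5 = 33.3333/5 = 6.6667
  Sample standard deviations s_i = √(s[i,i]):
  s(U) = √(8.4) = 2.8983
  s(V) = √(6.6667) = 2.582

Step 3 — r_{ij} = s_{ij} / (s_i · s_j):
  r[U,U] = 1 (diagonal).
  r[U,V] = -5.4 / (2.8983 · 2.582) = -5.4 / 7.4833 = -0.7216
  r[V,V] = 1 (diagonal).

R is symmetric with unit diagonal. Assembling:

R = [[1, -0.7216],
 [-0.7216, 1]]


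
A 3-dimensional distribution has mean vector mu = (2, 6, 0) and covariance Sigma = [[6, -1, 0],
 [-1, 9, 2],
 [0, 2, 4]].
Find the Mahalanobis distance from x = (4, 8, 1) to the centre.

Step 1 — centre the observation: (x - mu) = (2, 2, 1).

Step 2 — invert Sigma (cofactor / det for 3×3, or solve directly):
  Sigma^{-1} = [[0.1702, 0.0213, -0.0106],
 [0.0213, 0.1277, -0.0638],
 [-0.0106, -0.0638, 0.2819]].

Step 3 — form the quadratic (x - mu)^T · Sigma^{-1} · (x - mu):
  Sigma^{-1} · (x - mu) = (0.3723, 0.234, 0.133).
  (x - mu)^T · [Sigma^{-1} · (x - mu)] = (2)·(0.3723) + (2)·(0.234) + (1)·(0.133) = 1.3457.

Step 4 — take square root: d = √(1.3457) ≈ 1.1601.

d(x, mu) = √(1.3457) ≈ 1.1601


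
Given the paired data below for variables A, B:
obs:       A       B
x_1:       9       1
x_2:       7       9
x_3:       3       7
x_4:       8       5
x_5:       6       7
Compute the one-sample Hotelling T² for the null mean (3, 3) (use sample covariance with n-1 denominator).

Step 1 — sample mean vector:
  mean(A) = (9 + 7 + 3 + 8 + 6) / 5 = 33/5 = 6.6
  mean(B) = (1 + 9 + 7 + 5 + 7) / 5 = 29/5 = 5.8
  x̄ = (6.6, 5.8),  deviation x̄ - mu_0 = (6.6, 5.8) - (3, 3) = (3.6, 2.8).

Step 2 — sample covariance matrix, S[i,j] = (1/(n-1)) · Σ_k (x_{k,i} - mean_i) · (x_{k,j} - mean_j), divisor n-1 = 4:
  S[A,A] = ((2.4)·(2.4) + (0.4)·(0.4) + (-3.6)·(-3.6) + (1.4)·(1.4) + (-0.6)·(-0.6)) / 4 = 21.2/4 = 5.3
  S[A,B] = ((2.4)·(-4.8) + (0.4)·(3.2) + (-3.6)·(1.2) + (1.4)·(-0.8) + (-0.6)·(1.2)) / 4 = -16.4/4 = -4.1
  S[B,B] = ((-4.8)·(-4.8) + (3.2)·(3.2) + (1.2)·(1.2) + (-0.8)·(-0.8) + (1.2)·(1.2)) / 4 = 36.8/4 = 9.2
  S = [[5.3, -4.1],
 [-4.1, 9.2]].

Step 3 — invert S. det(S) = 5.3·9.2 - (-4.1)² = 31.95.
  S^{-1} = (1/det) · [[d, -b], [-b, a]] = [[0.2879, 0.1283],
 [0.1283, 0.1659]].

Step 4 — quadratic form (x̄ - mu_0)^T · S^{-1} · (x̄ - mu_0):
  S^{-1} · (x̄ - mu_0) = (1.3959, 0.9264),
  (x̄ - mu_0)^T · [...] = (3.6)·(1.3959) + (2.8)·(0.9264) = 7.6194.

Step 5 — scale by n: T² = 5 · 7.6194 = 38.097.

T² ≈ 38.097


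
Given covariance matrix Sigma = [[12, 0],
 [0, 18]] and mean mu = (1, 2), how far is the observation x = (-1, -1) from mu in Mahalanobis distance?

Step 1 — centre the observation: (x - mu) = (-2, -3).

Step 2 — invert Sigma. det(Sigma) = 12·18 - (0)² = 216.
  Sigma^{-1} = (1/det) · [[d, -b], [-b, a]] = [[0.0833, 0],
 [0, 0.0556]].

Step 3 — form the quadratic (x - mu)^T · Sigma^{-1} · (x - mu):
  Sigma^{-1} · (x - mu) = (-0.1667, -0.1667).
  (x - mu)^T · [Sigma^{-1} · (x - mu)] = (-2)·(-0.1667) + (-3)·(-0.1667) = 0.8333.

Step 4 — take square root: d = √(0.8333) ≈ 0.9129.

d(x, mu) = √(0.8333) ≈ 0.9129


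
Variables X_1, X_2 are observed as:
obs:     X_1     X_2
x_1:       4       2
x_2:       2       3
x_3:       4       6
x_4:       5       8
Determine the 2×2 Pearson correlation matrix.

Step 1 — column means:
  mean(X_1) = (4 + 2 + 4 + 5) / 4 = 15/4 = 3.75
  mean(X_2) = (2 + 3 + 6 + 8) / 4 = 19/4 = 4.75

Step 2 — sample variances and covariances s[i,j] = (1/(n-1)) · Σ_k (x_{k,i} - mean_i) · (x_{k,j} - mean_j), with n-1 = 3:
  s[X_1,X_1] = ((0.25)·(0.25) + (-1.75)·(-1.75) + (0.25)·(0.25) + (1.25)·(1.25)) / 3 = 4.75/3 = 1.5833
  s[X_1,X_2] = ((0.25)·(-2.75) + (-1.75)·(-1.75) + (0.25)·(1.25) + (1.25)·(3.25)) / 3 = 6.75/3 = 2.25
  s[X_2,X_2] = ((-2.75)·(-2.75) + (-1.75)·(-1.75) + (1.25)·(1.25) + (3.25)·(3.25)) / 3 = 22.75/3 = 7.5833
  Sample standard deviations s_i = √(s[i,i]):
  s(X_1) = √(1.5833) = 1.2583
  s(X_2) = √(7.5833) = 2.7538

Step 3 — r_{ij} = s_{ij} / (s_i · s_j):
  r[X_1,X_1] = 1 (diagonal).
  r[X_1,X_2] = 2.25 / (1.2583 · 2.7538) = 2.25 / 3.4651 = 0.6493
  r[X_2,X_2] = 1 (diagonal).

R is symmetric with unit diagonal. Assembling:

R = [[1, 0.6493],
 [0.6493, 1]]


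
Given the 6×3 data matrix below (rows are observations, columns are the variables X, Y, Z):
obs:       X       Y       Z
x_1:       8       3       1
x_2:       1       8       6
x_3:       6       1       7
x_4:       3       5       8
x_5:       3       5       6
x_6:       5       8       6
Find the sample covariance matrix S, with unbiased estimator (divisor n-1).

Step 1 — column means:
  mean(X) = (8 + 1 + 6 + 3 + 3 + 5) / 6 = 26/6 = 4.3333
  mean(Y) = (3 + 8 + 1 + 5 + 5 + 8) / 6 = 30/6 = 5
  mean(Z) = (1 + 6 + 7 + 8 + 6 + 6) / 6 = 34/6 = 5.6667

Step 2 — sample covariance S[i,j] = (1/(n-1)) · Σ_k (x_{k,i} - mean_i) · (x_{k,j} - mean_j), with n-1 = 5.
  S[X,X] = ((3.6667)·(3.6667) + (-3.3333)·(-3.3333) + (1.6667)·(1.6667) + (-1.3333)·(-1.3333) + (-1.3333)·(-1.3333) + (0.6667)·(0.6667)) / 5 = 31.3333/5 = 6.2667
  S[X,Y] = ((3.6667)·(-2) + (-3.3333)·(3) + (1.6667)·(-4) + (-1.3333)·(0) + (-1.3333)·(0) + (0.6667)·(3)) / 5 = -22/5 = -4.4
  S[X,Z] = ((3.6667)·(-4.6667) + (-3.3333)·(0.3333) + (1.6667)·(1.3333) + (-1.3333)·(2.3333) + (-1.3333)·(0.3333) + (0.6667)·(0.3333)) / 5 = -19.3333/5 = -3.8667
  S[Y,Y] = ((-2)·(-2) + (3)·(3) + (-4)·(-4) + (0)·(0) + (0)·(0) + (3)·(3)) / 5 = 38/5 = 7.6
  S[Y,Z] = ((-2)·(-4.6667) + (3)·(0.3333) + (-4)·(1.3333) + (0)·(2.3333) + (0)·(0.3333) + (3)·(0.3333)) / 5 = 6/5 = 1.2
  S[Z,Z] = ((-4.6667)·(-4.6667) + (0.3333)·(0.3333) + (1.3333)·(1.3333) + (2.3333)·(2.3333) + (0.3333)·(0.3333) + (0.3333)·(0.3333)) / 5 = 29.3333/5 = 5.8667

S is symmetric (S[j,i] = S[i,j]). Assembling:

S = [[6.2667, -4.4, -3.8667],
 [-4.4, 7.6, 1.2],
 [-3.8667, 1.2, 5.8667]]


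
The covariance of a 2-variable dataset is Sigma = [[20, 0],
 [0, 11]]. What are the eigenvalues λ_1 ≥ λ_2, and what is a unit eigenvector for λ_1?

Step 1 — characteristic polynomial of 2×2 Sigma:
  det(Sigma - λI) = λ² - trace · λ + det = 0.
  trace = 20 + 11 = 31, det = 20·11 - (0)² = 220.
Step 2 — discriminant:
  Δ = trace² - 4·det = 961 - 880 = 81.
Step 3 — eigenvalues:
  λ = (trace ± √Δ)/2 = (31 ± 9)/2,
  λ_1 = 20,  λ_2 = 11.

Step 4 — unit eigenvector for λ_1: Sigma is diagonal, so its eigenvectors are the coordinate axes. λ_1 = 20 is the diagonal entry on the first coordinate axis, hence
  v_1 = (1, 0) (||v_1|| = 1).

λ_1 = 20,  λ_2 = 11;  v_1 ≈ (1, 0)


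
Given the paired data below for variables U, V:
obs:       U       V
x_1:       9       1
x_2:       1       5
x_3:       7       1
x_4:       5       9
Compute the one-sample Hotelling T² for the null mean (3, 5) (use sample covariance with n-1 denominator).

Step 1 — sample mean vector:
  mean(U) = (9 + 1 + 7 + 5) / 4 = 22/4 = 5.5
  mean(V) = (1 + 5 + 1 + 9) / 4 = 16/4 = 4
  x̄ = (5.5, 4),  deviation x̄ - mu_0 = (5.5, 4) - (3, 5) = (2.5, -1).

Step 2 — sample covariance matrix, S[i,j] = (1/(n-1)) · Σ_k (x_{k,i} - mean_i) · (x_{k,j} - mean_j), divisor n-1 = 3:
  S[U,U] = ((3.5)·(3.5) + (-4.5)·(-4.5) + (1.5)·(1.5) + (-0.5)·(-0.5)) / 3 = 35/3 = 11.6667
  S[U,V] = ((3.5)·(-3) + (-4.5)·(1) + (1.5)·(-3) + (-0.5)·(5)) / 3 = -22/3 = -7.3333
  S[V,V] = ((-3)·(-3) + (1)·(1) + (-3)·(-3) + (5)·(5)) / 3 = 44/3 = 14.6667
  S = [[11.6667, -7.3333],
 [-7.3333, 14.6667]].

Step 3 — invert S. det(S) = 11.6667·14.6667 - (-7.3333)² = 117.3333.
  S^{-1} = (1/det) · [[d, -b], [-b, a]] = [[0.125, 0.0625],
 [0.0625, 0.0994]].

Step 4 — quadratic form (x̄ - mu_0)^T · S^{-1} · (x̄ - mu_0):
  S^{-1} · (x̄ - mu_0) = (0.25, 0.0568),
  (x̄ - mu_0)^T · [...] = (2.5)·(0.25) + (-1)·(0.0568) = 0.5682.

Step 5 — scale by n: T² = 4 · 0.5682 = 2.2727.

T² ≈ 2.2727


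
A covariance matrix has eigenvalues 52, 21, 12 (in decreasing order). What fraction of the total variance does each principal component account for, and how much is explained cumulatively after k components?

Step 1 — total variance = trace(Sigma) = Σ λ_i = 52 + 21 + 12 = 85.

Step 2 — fraction explained by component i = λ_i / Σ λ:
  PC1: 52/85 = 0.6118
  PC2: 21/85 = 0.2471
  PC3: 12/85 = 0.1412

Step 3 — cumulative fraction after k components = (λ_1 + ... + λ_k) / Σ λ:
  k = 1: 52/85 = 0.6118
  k = 2: (52 + 21)/85 = 73/85 = 0.8588
  k = 3: (52 + 21 + 12)/85 = 85/85 = 1

Summary (fraction, with percent):

explained: PC1 0.6118 (61.18%), PC2 0.2471 (24.71%), PC3 0.1412 (14.12%);  cumulative: 0.6118, 0.8588, 1


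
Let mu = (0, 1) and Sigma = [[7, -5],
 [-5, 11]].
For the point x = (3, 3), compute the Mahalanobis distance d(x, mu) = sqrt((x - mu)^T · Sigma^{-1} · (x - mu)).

Step 1 — centre the observation: (x - mu) = (3, 2).

Step 2 — invert Sigma. det(Sigma) = 7·11 - (-5)² = 52.
  Sigma^{-1} = (1/det) · [[d, -b], [-b, a]] = [[0.2115, 0.0962],
 [0.0962, 0.1346]].

Step 3 — form the quadratic (x - mu)^T · Sigma^{-1} · (x - mu):
  Sigma^{-1} · (x - mu) = (0.8269, 0.5577).
  (x - mu)^T · [Sigma^{-1} · (x - mu)] = (3)·(0.8269) + (2)·(0.5577) = 3.5962.

Step 4 — take square root: d = √(3.5962) ≈ 1.8964.

d(x, mu) = √(3.5962) ≈ 1.8964


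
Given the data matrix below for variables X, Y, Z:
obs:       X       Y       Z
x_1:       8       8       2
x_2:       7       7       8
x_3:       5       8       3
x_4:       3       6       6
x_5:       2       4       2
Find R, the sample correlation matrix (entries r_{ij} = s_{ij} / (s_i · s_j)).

Step 1 — column means:
  mean(X) = (8 + 7 + 5 + 3 + 2) / 5 = 25/5 = 5
  mean(Y) = (8 + 7 + 8 + 6 + 4) / 5 = 33/5 = 6.6
  mean(Z) = (2 + 8 + 3 + 6 + 2) / 5 = 21/5 = 4.2

Step 2 — sample variances and covariances s[i,j] = (1/(n-1)) · Σ_k (x_{k,i} - mean_i) · (x_{k,j} - mean_j), with n-1 = 4:
  s[X,X] = ((3)·(3) + (2)·(2) + (0)·(0) + (-2)·(-2) + (-3)·(-3)) / 4 = 26/4 = 6.5
  s[X,Y] = ((3)·(1.4) + (2)·(0.4) + (0)·(1.4) + (-2)·(-0.6) + (-3)·(-2.6)) / 4 = 14/4 = 3.5
  s[X,Z] = ((3)·(-2.2) + (2)·(3.8) + (0)·(-1.2) + (-2)·(1.8) + (-3)·(-2.2)) / 4 = 4/4 = 1
  s[Y,Y] = ((1.4)·(1.4) + (0.4)·(0.4) + (1.4)·(1.4) + (-0.6)·(-0.6) + (-2.6)·(-2.6)) / 4 = 11.2/4 = 2.8
  s[Y,Z] = ((1.4)·(-2.2) + (0.4)·(3.8) + (1.4)·(-1.2) + (-0.6)·(1.8) + (-2.6)·(-2.2)) / 4 = 1.4/4 = 0.35
  s[Z,Z] = ((-2.2)·(-2.2) + (3.8)·(3.8) + (-1.2)·(-1.2) + (1.8)·(1.8) + (-2.2)·(-2.2)) / 4 = 28.8/4 = 7.2
  Sample standard deviations s_i = √(s[i,i]):
  s(X) = √(6.5) = 2.5495
  s(Y) = √(2.8) = 1.6733
  s(Z) = √(7.2) = 2.6833

Step 3 — r_{ij} = s_{ij} / (s_i · s_j):
  r[X,X] = 1 (diagonal).
  r[X,Y] = 3.5 / (2.5495 · 1.6733) = 3.5 / 4.2661 = 0.8204
  r[X,Z] = 1 / (2.5495 · 2.6833) = 1 / 6.8411 = 0.1462
  r[Y,Y] = 1 (diagonal).
  r[Y,Z] = 0.35 / (1.6733 · 2.6833) = 0.35 / 4.49 = 0.078
  r[Z,Z] = 1 (diagonal).

R is symmetric with unit diagonal. Assembling:

R = [[1, 0.8204, 0.1462],
 [0.8204, 1, 0.078],
 [0.1462, 0.078, 1]]


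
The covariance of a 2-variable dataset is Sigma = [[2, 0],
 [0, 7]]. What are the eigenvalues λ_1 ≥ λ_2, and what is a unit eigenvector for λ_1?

Step 1 — characteristic polynomial of 2×2 Sigma:
  det(Sigma - λI) = λ² - trace · λ + det = 0.
  trace = 2 + 7 = 9, det = 2·7 - (0)² = 14.
Step 2 — discriminant:
  Δ = trace² - 4·det = 81 - 56 = 25.
Step 3 — eigenvalues:
  λ = (trace ± √Δ)/2 = (9 ± 5)/2,
  λ_1 = 7,  λ_2 = 2.

Step 4 — unit eigenvector for λ_1: Sigma is diagonal, so its eigenvectors are the coordinate axes. λ_1 = 7 is the diagonal entry on the second coordinate axis, hence
  v_1 = (0, 1) (||v_1|| = 1).

λ_1 = 7,  λ_2 = 2;  v_1 ≈ (0, 1)


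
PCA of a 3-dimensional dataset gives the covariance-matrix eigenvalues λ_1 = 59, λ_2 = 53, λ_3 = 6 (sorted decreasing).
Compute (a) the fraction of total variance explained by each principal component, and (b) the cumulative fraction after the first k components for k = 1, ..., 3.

Step 1 — total variance = trace(Sigma) = Σ λ_i = 59 + 53 + 6 = 118.

Step 2 — fraction explained by component i = λ_i / Σ λ:
  PC1: 59/118 = 0.5
  PC2: 53/118 = 0.4492
  PC3: 6/118 = 0.0508

Step 3 — cumulative fraction after k components = (λ_1 + ... + λ_k) / Σ λ:
  k = 1: 59/118 = 0.5
  k = 2: (59 + 53)/118 = 112/118 = 0.9492
  k = 3: (59 + 53 + 6)/118 = 118/118 = 1

Summary (fraction, with percent):

explained: PC1 0.5 (50%), PC2 0.4492 (44.92%), PC3 0.0508 (5.08%);  cumulative: 0.5, 0.9492, 1


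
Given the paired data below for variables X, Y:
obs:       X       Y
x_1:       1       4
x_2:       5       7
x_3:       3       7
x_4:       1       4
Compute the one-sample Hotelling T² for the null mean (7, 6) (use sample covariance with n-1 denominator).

Step 1 — sample mean vector:
  mean(X) = (1 + 5 + 3 + 1) / 4 = 10/4 = 2.5
  mean(Y) = (4 + 7 + 7 + 4) / 4 = 22/4 = 5.5
  x̄ = (2.5, 5.5),  deviation x̄ - mu_0 = (2.5, 5.5) - (7, 6) = (-4.5, -0.5).

Step 2 — sample covariance matrix, S[i,j] = (1/(n-1)) · Σ_k (x_{k,i} - mean_i) · (x_{k,j} - mean_j), divisor n-1 = 3:
  S[X,X] = ((-1.5)·(-1.5) + (2.5)·(2.5) + (0.5)·(0.5) + (-1.5)·(-1.5)) / 3 = 11/3 = 3.6667
  S[X,Y] = ((-1.5)·(-1.5) + (2.5)·(1.5) + (0.5)·(1.5) + (-1.5)·(-1.5)) / 3 = 9/3 = 3
  S[Y,Y] = ((-1.5)·(-1.5) + (1.5)·(1.5) + (1.5)·(1.5) + (-1.5)·(-1.5)) / 3 = 9/3 = 3
  S = [[3.6667, 3],
 [3, 3]].

Step 3 — invert S. det(S) = 3.6667·3 - (3)² = 2.
  S^{-1} = (1/det) · [[d, -b], [-b, a]] = [[1.5, -1.5],
 [-1.5, 1.8333]].

Step 4 — quadratic form (x̄ - mu_0)^T · S^{-1} · (x̄ - mu_0):
  S^{-1} · (x̄ - mu_0) = (-6, 5.8333),
  (x̄ - mu_0)^T · [...] = (-4.5)·(-6) + (-0.5)·(5.8333) = 24.0833.

Step 5 — scale by n: T² = 4 · 24.0833 = 96.3333.

T² ≈ 96.3333


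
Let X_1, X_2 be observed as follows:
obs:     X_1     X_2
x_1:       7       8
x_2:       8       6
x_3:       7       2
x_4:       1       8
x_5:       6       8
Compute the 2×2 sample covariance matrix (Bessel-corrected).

Step 1 — column means:
  mean(X_1) = (7 + 8 + 7 + 1 + 6) / 5 = 29/5 = 5.8
  mean(X_2) = (8 + 6 + 2 + 8 + 8) / 5 = 32/5 = 6.4

Step 2 — sample covariance S[i,j] = (1/(n-1)) · Σ_k (x_{k,i} - mean_i) · (x_{k,j} - mean_j), with n-1 = 4.
  S[X_1,X_1] = ((1.2)·(1.2) + (2.2)·(2.2) + (1.2)·(1.2) + (-4.8)·(-4.8) + (0.2)·(0.2)) / 4 = 30.8/4 = 7.7
  S[X_1,X_2] = ((1.2)·(1.6) + (2.2)·(-0.4) + (1.2)·(-4.4) + (-4.8)·(1.6) + (0.2)·(1.6)) / 4 = -11.6/4 = -2.9
  S[X_2,X_2] = ((1.6)·(1.6) + (-0.4)·(-0.4) + (-4.4)·(-4.4) + (1.6)·(1.6) + (1.6)·(1.6)) / 4 = 27.2/4 = 6.8

S is symmetric (S[j,i] = S[i,j]). Assembling:

S = [[7.7, -2.9],
 [-2.9, 6.8]]


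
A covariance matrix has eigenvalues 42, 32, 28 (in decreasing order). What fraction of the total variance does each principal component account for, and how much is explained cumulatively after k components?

Step 1 — total variance = trace(Sigma) = Σ λ_i = 42 + 32 + 28 = 102.

Step 2 — fraction explained by component i = λ_i / Σ λ:
  PC1: 42/102 = 0.4118
  PC2: 32/102 = 0.3137
  PC3: 28/102 = 0.2745

Step 3 — cumulative fraction after k components = (λ_1 + ... + λ_k) / Σ λ:
  k = 1: 42/102 = 0.4118
  k = 2: (42 + 32)/102 = 74/102 = 0.7255
  k = 3: (42 + 32 + 28)/102 = 102/102 = 1

Summary (fraction, with percent):

explained: PC1 0.4118 (41.18%), PC2 0.3137 (31.37%), PC3 0.2745 (27.45%);  cumulative: 0.4118, 0.7255, 1


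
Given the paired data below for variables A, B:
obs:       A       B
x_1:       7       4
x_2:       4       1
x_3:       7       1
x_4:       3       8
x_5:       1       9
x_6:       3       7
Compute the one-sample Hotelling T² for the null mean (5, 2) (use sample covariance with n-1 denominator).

Step 1 — sample mean vector:
  mean(A) = (7 + 4 + 7 + 3 + 1 + 3) / 6 = 25/6 = 4.1667
  mean(B) = (4 + 1 + 1 + 8 + 9 + 7) / 6 = 30/6 = 5
  x̄ = (4.1667, 5),  deviation x̄ - mu_0 = (4.1667, 5) - (5, 2) = (-0.8333, 3).

Step 2 — sample covariance matrix, S[i,j] = (1/(n-1)) · Σ_k (x_{k,i} - mean_i) · (x_{k,j} - mean_j), divisor n-1 = 5:
  S[A,A] = ((2.8333)·(2.8333) + (-0.1667)·(-0.1667) + (2.8333)·(2.8333) + (-1.1667)·(-1.1667) + (-3.1667)·(-3.1667) + (-1.1667)·(-1.1667)) / 5 = 28.8333/5 = 5.7667
  S[A,B] = ((2.8333)·(-1) + (-0.1667)·(-4) + (2.8333)·(-4) + (-1.1667)·(3) + (-3.1667)·(4) + (-1.1667)·(2)) / 5 = -32/5 = -6.4
  S[B,B] = ((-1)·(-1) + (-4)·(-4) + (-4)·(-4) + (3)·(3) + (4)·(4) + (2)·(2)) / 5 = 62/5 = 12.4
  S = [[5.7667, -6.4],
 [-6.4, 12.4]].

Step 3 — invert S. det(S) = 5.7667·12.4 - (-6.4)² = 30.5467.
  S^{-1} = (1/det) · [[d, -b], [-b, a]] = [[0.4059, 0.2095],
 [0.2095, 0.1888]].

Step 4 — quadratic form (x̄ - mu_0)^T · S^{-1} · (x̄ - mu_0):
  S^{-1} · (x̄ - mu_0) = (0.2903, 0.3918),
  (x̄ - mu_0)^T · [...] = (-0.8333)·(0.2903) + (3)·(0.3918) = 0.9334.

Step 5 — scale by n: T² = 6 · 0.9334 = 5.6002.

T² ≈ 5.6002


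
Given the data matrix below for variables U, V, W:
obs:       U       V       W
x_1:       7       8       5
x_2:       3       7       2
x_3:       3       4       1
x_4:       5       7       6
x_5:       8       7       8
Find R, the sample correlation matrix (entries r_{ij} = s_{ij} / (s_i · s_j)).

Step 1 — column means:
  mean(U) = (7 + 3 + 3 + 5 + 8) / 5 = 26/5 = 5.2
  mean(V) = (8 + 7 + 4 + 7 + 7) / 5 = 33/5 = 6.6
  mean(W) = (5 + 2 + 1 + 6 + 8) / 5 = 22/5 = 4.4

Step 2 — sample variances and covariances s[i,j] = (1/(n-1)) · Σ_k (x_{k,i} - mean_i) · (x_{k,j} - mean_j), with n-1 = 4:
  s[U,U] = ((1.8)·(1.8) + (-2.2)·(-2.2) + (-2.2)·(-2.2) + (-0.2)·(-0.2) + (2.8)·(2.8)) / 4 = 20.8/4 = 5.2
  s[U,V] = ((1.8)·(1.4) + (-2.2)·(0.4) + (-2.2)·(-2.6) + (-0.2)·(0.4) + (2.8)·(0.4)) / 4 = 8.4/4 = 2.1
  s[U,W] = ((1.8)·(0.6) + (-2.2)·(-2.4) + (-2.2)·(-3.4) + (-0.2)·(1.6) + (2.8)·(3.6)) / 4 = 23.6/4 = 5.9
  s[V,V] = ((1.4)·(1.4) + (0.4)·(0.4) + (-2.6)·(-2.6) + (0.4)·(0.4) + (0.4)·(0.4)) / 4 = 9.2/4 = 2.3
  s[V,W] = ((1.4)·(0.6) + (0.4)·(-2.4) + (-2.6)·(-3.4) + (0.4)·(1.6) + (0.4)·(3.6)) / 4 = 10.8/4 = 2.7
  s[W,W] = ((0.6)·(0.6) + (-2.4)·(-2.4) + (-3.4)·(-3.4) + (1.6)·(1.6) + (3.6)·(3.6)) / 4 = 33.2/4 = 8.3
  Sample standard deviations s_i = √(s[i,i]):
  s(U) = √(5.2) = 2.2804
  s(V) = √(2.3) = 1.5166
  s(W) = √(8.3) = 2.881

Step 3 — r_{ij} = s_{ij} / (s_i · s_j):
  r[U,U] = 1 (diagonal).
  r[U,V] = 2.1 / (2.2804 · 1.5166) = 2.1 / 3.4583 = 0.6072
  r[U,W] = 5.9 / (2.2804 · 2.881) = 5.9 / 6.5696 = 0.8981
  r[V,V] = 1 (diagonal).
  r[V,W] = 2.7 / (1.5166 · 2.881) = 2.7 / 4.3692 = 0.618
  r[W,W] = 1 (diagonal).

R is symmetric with unit diagonal. Assembling:

R = [[1, 0.6072, 0.8981],
 [0.6072, 1, 0.618],
 [0.8981, 0.618, 1]]
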